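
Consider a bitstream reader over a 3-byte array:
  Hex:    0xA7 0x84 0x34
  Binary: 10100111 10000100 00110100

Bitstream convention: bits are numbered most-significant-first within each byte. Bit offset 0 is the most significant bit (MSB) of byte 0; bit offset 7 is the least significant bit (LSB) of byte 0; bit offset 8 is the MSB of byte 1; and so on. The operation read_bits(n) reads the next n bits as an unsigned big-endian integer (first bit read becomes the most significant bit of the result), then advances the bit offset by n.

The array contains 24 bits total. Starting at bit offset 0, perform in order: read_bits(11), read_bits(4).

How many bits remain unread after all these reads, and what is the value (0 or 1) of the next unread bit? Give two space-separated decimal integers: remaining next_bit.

Answer: 9 0

Derivation:
Read 1: bits[0:11] width=11 -> value=1340 (bin 10100111100); offset now 11 = byte 1 bit 3; 13 bits remain
Read 2: bits[11:15] width=4 -> value=2 (bin 0010); offset now 15 = byte 1 bit 7; 9 bits remain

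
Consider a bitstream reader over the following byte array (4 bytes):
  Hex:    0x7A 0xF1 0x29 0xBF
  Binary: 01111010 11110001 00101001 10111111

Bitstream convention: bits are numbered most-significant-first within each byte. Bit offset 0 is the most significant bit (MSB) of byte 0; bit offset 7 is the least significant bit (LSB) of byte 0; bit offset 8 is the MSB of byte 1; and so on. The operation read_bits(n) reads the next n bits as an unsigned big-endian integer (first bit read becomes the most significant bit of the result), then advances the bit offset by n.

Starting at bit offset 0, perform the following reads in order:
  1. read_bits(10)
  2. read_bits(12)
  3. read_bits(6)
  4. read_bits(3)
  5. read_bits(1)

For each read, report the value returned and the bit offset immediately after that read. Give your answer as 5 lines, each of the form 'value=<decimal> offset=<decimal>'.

Read 1: bits[0:10] width=10 -> value=491 (bin 0111101011); offset now 10 = byte 1 bit 2; 22 bits remain
Read 2: bits[10:22] width=12 -> value=3146 (bin 110001001010); offset now 22 = byte 2 bit 6; 10 bits remain
Read 3: bits[22:28] width=6 -> value=27 (bin 011011); offset now 28 = byte 3 bit 4; 4 bits remain
Read 4: bits[28:31] width=3 -> value=7 (bin 111); offset now 31 = byte 3 bit 7; 1 bits remain
Read 5: bits[31:32] width=1 -> value=1 (bin 1); offset now 32 = byte 4 bit 0; 0 bits remain

Answer: value=491 offset=10
value=3146 offset=22
value=27 offset=28
value=7 offset=31
value=1 offset=32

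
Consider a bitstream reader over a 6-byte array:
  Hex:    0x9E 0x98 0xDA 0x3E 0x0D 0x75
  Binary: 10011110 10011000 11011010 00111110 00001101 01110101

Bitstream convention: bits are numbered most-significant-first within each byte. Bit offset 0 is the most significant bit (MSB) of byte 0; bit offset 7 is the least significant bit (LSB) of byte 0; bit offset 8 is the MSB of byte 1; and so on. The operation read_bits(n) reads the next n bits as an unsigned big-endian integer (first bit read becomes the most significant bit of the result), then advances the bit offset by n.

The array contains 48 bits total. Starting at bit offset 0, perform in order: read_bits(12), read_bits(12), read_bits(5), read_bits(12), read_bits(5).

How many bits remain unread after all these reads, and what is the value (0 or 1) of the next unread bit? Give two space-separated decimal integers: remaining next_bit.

Answer: 2 0

Derivation:
Read 1: bits[0:12] width=12 -> value=2537 (bin 100111101001); offset now 12 = byte 1 bit 4; 36 bits remain
Read 2: bits[12:24] width=12 -> value=2266 (bin 100011011010); offset now 24 = byte 3 bit 0; 24 bits remain
Read 3: bits[24:29] width=5 -> value=7 (bin 00111); offset now 29 = byte 3 bit 5; 19 bits remain
Read 4: bits[29:41] width=12 -> value=3098 (bin 110000011010); offset now 41 = byte 5 bit 1; 7 bits remain
Read 5: bits[41:46] width=5 -> value=29 (bin 11101); offset now 46 = byte 5 bit 6; 2 bits remain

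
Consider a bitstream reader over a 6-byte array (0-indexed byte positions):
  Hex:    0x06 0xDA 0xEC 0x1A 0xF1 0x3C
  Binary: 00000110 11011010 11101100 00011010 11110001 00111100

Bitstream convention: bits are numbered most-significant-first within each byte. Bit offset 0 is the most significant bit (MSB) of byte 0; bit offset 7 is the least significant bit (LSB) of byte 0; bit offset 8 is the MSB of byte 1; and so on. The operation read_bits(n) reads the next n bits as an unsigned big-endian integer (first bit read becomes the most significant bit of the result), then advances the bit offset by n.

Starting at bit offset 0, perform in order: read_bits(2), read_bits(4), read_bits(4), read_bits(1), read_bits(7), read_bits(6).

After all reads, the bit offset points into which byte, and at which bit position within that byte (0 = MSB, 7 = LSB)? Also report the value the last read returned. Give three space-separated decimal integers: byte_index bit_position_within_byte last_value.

Read 1: bits[0:2] width=2 -> value=0 (bin 00); offset now 2 = byte 0 bit 2; 46 bits remain
Read 2: bits[2:6] width=4 -> value=1 (bin 0001); offset now 6 = byte 0 bit 6; 42 bits remain
Read 3: bits[6:10] width=4 -> value=11 (bin 1011); offset now 10 = byte 1 bit 2; 38 bits remain
Read 4: bits[10:11] width=1 -> value=0 (bin 0); offset now 11 = byte 1 bit 3; 37 bits remain
Read 5: bits[11:18] width=7 -> value=107 (bin 1101011); offset now 18 = byte 2 bit 2; 30 bits remain
Read 6: bits[18:24] width=6 -> value=44 (bin 101100); offset now 24 = byte 3 bit 0; 24 bits remain

Answer: 3 0 44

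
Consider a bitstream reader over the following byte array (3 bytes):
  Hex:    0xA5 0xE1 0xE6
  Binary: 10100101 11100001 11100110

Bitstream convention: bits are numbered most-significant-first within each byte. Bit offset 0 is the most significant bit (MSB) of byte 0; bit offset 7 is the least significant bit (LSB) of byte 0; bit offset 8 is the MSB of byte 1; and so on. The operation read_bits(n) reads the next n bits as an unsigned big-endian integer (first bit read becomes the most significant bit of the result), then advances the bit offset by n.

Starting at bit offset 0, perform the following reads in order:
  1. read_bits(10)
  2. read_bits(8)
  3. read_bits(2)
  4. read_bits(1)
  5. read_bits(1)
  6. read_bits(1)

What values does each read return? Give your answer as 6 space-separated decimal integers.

Answer: 663 135 2 0 1 1

Derivation:
Read 1: bits[0:10] width=10 -> value=663 (bin 1010010111); offset now 10 = byte 1 bit 2; 14 bits remain
Read 2: bits[10:18] width=8 -> value=135 (bin 10000111); offset now 18 = byte 2 bit 2; 6 bits remain
Read 3: bits[18:20] width=2 -> value=2 (bin 10); offset now 20 = byte 2 bit 4; 4 bits remain
Read 4: bits[20:21] width=1 -> value=0 (bin 0); offset now 21 = byte 2 bit 5; 3 bits remain
Read 5: bits[21:22] width=1 -> value=1 (bin 1); offset now 22 = byte 2 bit 6; 2 bits remain
Read 6: bits[22:23] width=1 -> value=1 (bin 1); offset now 23 = byte 2 bit 7; 1 bits remain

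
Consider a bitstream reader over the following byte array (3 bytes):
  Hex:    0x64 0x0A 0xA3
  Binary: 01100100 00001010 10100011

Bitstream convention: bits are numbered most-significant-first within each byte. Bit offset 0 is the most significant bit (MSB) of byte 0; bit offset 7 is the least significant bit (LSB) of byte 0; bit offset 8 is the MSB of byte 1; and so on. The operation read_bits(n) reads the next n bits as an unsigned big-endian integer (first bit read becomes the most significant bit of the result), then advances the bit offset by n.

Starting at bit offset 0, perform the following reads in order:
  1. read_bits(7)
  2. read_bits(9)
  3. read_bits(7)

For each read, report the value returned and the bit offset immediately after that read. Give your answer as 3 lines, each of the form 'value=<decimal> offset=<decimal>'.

Answer: value=50 offset=7
value=10 offset=16
value=81 offset=23

Derivation:
Read 1: bits[0:7] width=7 -> value=50 (bin 0110010); offset now 7 = byte 0 bit 7; 17 bits remain
Read 2: bits[7:16] width=9 -> value=10 (bin 000001010); offset now 16 = byte 2 bit 0; 8 bits remain
Read 3: bits[16:23] width=7 -> value=81 (bin 1010001); offset now 23 = byte 2 bit 7; 1 bits remain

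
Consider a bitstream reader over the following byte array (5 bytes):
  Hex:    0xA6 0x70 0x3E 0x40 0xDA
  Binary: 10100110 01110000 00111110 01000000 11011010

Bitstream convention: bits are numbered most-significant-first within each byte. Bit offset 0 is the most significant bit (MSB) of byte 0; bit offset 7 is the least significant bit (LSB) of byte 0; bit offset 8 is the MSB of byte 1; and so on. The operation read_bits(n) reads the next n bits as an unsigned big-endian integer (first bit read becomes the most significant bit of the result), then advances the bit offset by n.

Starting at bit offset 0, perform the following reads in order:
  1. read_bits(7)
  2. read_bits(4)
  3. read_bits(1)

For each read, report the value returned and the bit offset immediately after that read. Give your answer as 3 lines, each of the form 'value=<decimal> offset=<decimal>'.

Answer: value=83 offset=7
value=3 offset=11
value=1 offset=12

Derivation:
Read 1: bits[0:7] width=7 -> value=83 (bin 1010011); offset now 7 = byte 0 bit 7; 33 bits remain
Read 2: bits[7:11] width=4 -> value=3 (bin 0011); offset now 11 = byte 1 bit 3; 29 bits remain
Read 3: bits[11:12] width=1 -> value=1 (bin 1); offset now 12 = byte 1 bit 4; 28 bits remain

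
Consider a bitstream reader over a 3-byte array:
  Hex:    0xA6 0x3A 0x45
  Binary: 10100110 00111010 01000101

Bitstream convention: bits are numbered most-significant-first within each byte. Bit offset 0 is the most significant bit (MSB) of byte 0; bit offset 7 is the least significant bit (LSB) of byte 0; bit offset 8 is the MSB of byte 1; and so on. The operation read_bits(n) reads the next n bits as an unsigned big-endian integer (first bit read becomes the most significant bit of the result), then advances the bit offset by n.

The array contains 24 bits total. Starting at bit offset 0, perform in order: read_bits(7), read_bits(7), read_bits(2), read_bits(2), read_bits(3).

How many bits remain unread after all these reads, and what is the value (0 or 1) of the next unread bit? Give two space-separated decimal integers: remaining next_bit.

Read 1: bits[0:7] width=7 -> value=83 (bin 1010011); offset now 7 = byte 0 bit 7; 17 bits remain
Read 2: bits[7:14] width=7 -> value=14 (bin 0001110); offset now 14 = byte 1 bit 6; 10 bits remain
Read 3: bits[14:16] width=2 -> value=2 (bin 10); offset now 16 = byte 2 bit 0; 8 bits remain
Read 4: bits[16:18] width=2 -> value=1 (bin 01); offset now 18 = byte 2 bit 2; 6 bits remain
Read 5: bits[18:21] width=3 -> value=0 (bin 000); offset now 21 = byte 2 bit 5; 3 bits remain

Answer: 3 1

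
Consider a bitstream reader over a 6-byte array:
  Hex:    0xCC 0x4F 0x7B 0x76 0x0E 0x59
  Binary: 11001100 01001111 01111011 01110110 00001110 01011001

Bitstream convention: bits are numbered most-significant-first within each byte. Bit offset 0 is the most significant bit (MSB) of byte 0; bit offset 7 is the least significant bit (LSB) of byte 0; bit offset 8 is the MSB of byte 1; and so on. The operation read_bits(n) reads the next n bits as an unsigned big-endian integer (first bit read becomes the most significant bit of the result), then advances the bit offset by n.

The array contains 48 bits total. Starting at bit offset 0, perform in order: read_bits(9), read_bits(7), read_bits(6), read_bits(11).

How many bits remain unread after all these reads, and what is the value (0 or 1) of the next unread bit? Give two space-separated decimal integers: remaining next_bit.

Read 1: bits[0:9] width=9 -> value=408 (bin 110011000); offset now 9 = byte 1 bit 1; 39 bits remain
Read 2: bits[9:16] width=7 -> value=79 (bin 1001111); offset now 16 = byte 2 bit 0; 32 bits remain
Read 3: bits[16:22] width=6 -> value=30 (bin 011110); offset now 22 = byte 2 bit 6; 26 bits remain
Read 4: bits[22:33] width=11 -> value=1772 (bin 11011101100); offset now 33 = byte 4 bit 1; 15 bits remain

Answer: 15 0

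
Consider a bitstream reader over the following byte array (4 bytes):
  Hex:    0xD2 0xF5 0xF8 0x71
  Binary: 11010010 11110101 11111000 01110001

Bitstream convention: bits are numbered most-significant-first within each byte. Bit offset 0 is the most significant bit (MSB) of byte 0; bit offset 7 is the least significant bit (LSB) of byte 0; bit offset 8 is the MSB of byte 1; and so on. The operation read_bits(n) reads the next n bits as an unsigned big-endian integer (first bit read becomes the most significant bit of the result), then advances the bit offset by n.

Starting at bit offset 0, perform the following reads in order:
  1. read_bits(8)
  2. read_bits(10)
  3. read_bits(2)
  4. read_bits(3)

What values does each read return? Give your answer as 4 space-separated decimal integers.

Answer: 210 983 3 4

Derivation:
Read 1: bits[0:8] width=8 -> value=210 (bin 11010010); offset now 8 = byte 1 bit 0; 24 bits remain
Read 2: bits[8:18] width=10 -> value=983 (bin 1111010111); offset now 18 = byte 2 bit 2; 14 bits remain
Read 3: bits[18:20] width=2 -> value=3 (bin 11); offset now 20 = byte 2 bit 4; 12 bits remain
Read 4: bits[20:23] width=3 -> value=4 (bin 100); offset now 23 = byte 2 bit 7; 9 bits remain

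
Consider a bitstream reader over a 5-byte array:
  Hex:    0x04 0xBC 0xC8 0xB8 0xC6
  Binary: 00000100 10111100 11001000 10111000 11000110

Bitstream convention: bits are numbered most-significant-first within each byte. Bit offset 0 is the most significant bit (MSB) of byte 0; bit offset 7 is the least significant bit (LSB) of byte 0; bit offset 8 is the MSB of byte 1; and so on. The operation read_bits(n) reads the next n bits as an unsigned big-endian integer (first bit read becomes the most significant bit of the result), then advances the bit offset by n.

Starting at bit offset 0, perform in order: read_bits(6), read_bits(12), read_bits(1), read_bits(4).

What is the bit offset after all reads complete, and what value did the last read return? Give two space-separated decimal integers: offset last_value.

Read 1: bits[0:6] width=6 -> value=1 (bin 000001); offset now 6 = byte 0 bit 6; 34 bits remain
Read 2: bits[6:18] width=12 -> value=755 (bin 001011110011); offset now 18 = byte 2 bit 2; 22 bits remain
Read 3: bits[18:19] width=1 -> value=0 (bin 0); offset now 19 = byte 2 bit 3; 21 bits remain
Read 4: bits[19:23] width=4 -> value=4 (bin 0100); offset now 23 = byte 2 bit 7; 17 bits remain

Answer: 23 4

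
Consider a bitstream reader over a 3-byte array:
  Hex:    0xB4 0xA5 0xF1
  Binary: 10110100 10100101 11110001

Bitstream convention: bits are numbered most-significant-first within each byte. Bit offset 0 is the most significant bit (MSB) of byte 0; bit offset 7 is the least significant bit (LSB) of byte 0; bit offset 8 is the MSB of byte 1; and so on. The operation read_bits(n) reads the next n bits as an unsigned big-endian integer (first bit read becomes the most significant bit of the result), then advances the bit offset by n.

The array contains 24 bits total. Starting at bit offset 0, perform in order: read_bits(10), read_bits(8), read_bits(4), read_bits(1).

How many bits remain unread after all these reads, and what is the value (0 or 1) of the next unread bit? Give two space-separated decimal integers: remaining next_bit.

Read 1: bits[0:10] width=10 -> value=722 (bin 1011010010); offset now 10 = byte 1 bit 2; 14 bits remain
Read 2: bits[10:18] width=8 -> value=151 (bin 10010111); offset now 18 = byte 2 bit 2; 6 bits remain
Read 3: bits[18:22] width=4 -> value=12 (bin 1100); offset now 22 = byte 2 bit 6; 2 bits remain
Read 4: bits[22:23] width=1 -> value=0 (bin 0); offset now 23 = byte 2 bit 7; 1 bits remain

Answer: 1 1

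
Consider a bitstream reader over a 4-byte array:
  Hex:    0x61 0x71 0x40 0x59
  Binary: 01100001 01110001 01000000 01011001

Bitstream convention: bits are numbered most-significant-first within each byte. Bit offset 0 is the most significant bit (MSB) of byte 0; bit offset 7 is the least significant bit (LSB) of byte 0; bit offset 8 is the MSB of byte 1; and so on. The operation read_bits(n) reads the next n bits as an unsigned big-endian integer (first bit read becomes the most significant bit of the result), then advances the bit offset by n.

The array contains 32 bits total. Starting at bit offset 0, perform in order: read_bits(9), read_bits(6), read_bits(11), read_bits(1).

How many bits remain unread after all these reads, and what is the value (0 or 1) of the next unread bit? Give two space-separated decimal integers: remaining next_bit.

Read 1: bits[0:9] width=9 -> value=194 (bin 011000010); offset now 9 = byte 1 bit 1; 23 bits remain
Read 2: bits[9:15] width=6 -> value=56 (bin 111000); offset now 15 = byte 1 bit 7; 17 bits remain
Read 3: bits[15:26] width=11 -> value=1281 (bin 10100000001); offset now 26 = byte 3 bit 2; 6 bits remain
Read 4: bits[26:27] width=1 -> value=0 (bin 0); offset now 27 = byte 3 bit 3; 5 bits remain

Answer: 5 1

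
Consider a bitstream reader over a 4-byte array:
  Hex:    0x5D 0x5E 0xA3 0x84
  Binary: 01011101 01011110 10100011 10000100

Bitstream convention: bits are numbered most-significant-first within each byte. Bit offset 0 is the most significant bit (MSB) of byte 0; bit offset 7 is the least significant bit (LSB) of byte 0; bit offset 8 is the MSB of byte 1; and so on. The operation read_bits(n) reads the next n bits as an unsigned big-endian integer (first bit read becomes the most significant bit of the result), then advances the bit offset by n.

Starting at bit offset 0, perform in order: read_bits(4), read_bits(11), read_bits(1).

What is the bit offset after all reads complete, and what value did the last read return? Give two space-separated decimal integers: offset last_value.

Answer: 16 0

Derivation:
Read 1: bits[0:4] width=4 -> value=5 (bin 0101); offset now 4 = byte 0 bit 4; 28 bits remain
Read 2: bits[4:15] width=11 -> value=1711 (bin 11010101111); offset now 15 = byte 1 bit 7; 17 bits remain
Read 3: bits[15:16] width=1 -> value=0 (bin 0); offset now 16 = byte 2 bit 0; 16 bits remain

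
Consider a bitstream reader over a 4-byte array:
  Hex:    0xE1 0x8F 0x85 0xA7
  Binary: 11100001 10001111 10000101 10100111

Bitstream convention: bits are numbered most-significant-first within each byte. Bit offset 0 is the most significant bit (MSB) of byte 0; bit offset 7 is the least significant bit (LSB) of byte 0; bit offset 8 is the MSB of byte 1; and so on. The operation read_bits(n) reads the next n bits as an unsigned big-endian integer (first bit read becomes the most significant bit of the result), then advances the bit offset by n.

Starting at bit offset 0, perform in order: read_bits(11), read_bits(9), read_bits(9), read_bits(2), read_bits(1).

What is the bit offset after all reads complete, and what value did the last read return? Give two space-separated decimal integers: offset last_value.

Read 1: bits[0:11] width=11 -> value=1804 (bin 11100001100); offset now 11 = byte 1 bit 3; 21 bits remain
Read 2: bits[11:20] width=9 -> value=248 (bin 011111000); offset now 20 = byte 2 bit 4; 12 bits remain
Read 3: bits[20:29] width=9 -> value=180 (bin 010110100); offset now 29 = byte 3 bit 5; 3 bits remain
Read 4: bits[29:31] width=2 -> value=3 (bin 11); offset now 31 = byte 3 bit 7; 1 bits remain
Read 5: bits[31:32] width=1 -> value=1 (bin 1); offset now 32 = byte 4 bit 0; 0 bits remain

Answer: 32 1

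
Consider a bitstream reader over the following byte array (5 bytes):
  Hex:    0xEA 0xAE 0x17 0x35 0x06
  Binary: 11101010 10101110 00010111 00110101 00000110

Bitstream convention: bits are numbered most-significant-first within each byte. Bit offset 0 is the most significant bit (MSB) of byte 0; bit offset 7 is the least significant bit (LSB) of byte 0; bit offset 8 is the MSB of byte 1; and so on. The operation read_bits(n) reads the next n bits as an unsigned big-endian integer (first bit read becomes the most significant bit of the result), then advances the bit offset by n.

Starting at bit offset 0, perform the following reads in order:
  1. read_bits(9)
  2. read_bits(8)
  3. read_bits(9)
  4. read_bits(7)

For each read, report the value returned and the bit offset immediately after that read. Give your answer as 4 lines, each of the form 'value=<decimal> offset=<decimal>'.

Read 1: bits[0:9] width=9 -> value=469 (bin 111010101); offset now 9 = byte 1 bit 1; 31 bits remain
Read 2: bits[9:17] width=8 -> value=92 (bin 01011100); offset now 17 = byte 2 bit 1; 23 bits remain
Read 3: bits[17:26] width=9 -> value=92 (bin 001011100); offset now 26 = byte 3 bit 2; 14 bits remain
Read 4: bits[26:33] width=7 -> value=106 (bin 1101010); offset now 33 = byte 4 bit 1; 7 bits remain

Answer: value=469 offset=9
value=92 offset=17
value=92 offset=26
value=106 offset=33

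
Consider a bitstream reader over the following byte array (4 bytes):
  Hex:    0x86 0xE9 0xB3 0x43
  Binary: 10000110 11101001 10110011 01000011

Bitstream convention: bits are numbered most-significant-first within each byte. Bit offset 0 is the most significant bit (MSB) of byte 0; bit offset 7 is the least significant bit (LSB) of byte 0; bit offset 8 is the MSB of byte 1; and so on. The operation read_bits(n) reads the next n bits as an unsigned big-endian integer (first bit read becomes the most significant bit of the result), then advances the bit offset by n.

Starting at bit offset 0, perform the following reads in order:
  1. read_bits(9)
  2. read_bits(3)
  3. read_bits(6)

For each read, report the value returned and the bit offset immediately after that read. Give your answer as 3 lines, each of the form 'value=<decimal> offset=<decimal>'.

Read 1: bits[0:9] width=9 -> value=269 (bin 100001101); offset now 9 = byte 1 bit 1; 23 bits remain
Read 2: bits[9:12] width=3 -> value=6 (bin 110); offset now 12 = byte 1 bit 4; 20 bits remain
Read 3: bits[12:18] width=6 -> value=38 (bin 100110); offset now 18 = byte 2 bit 2; 14 bits remain

Answer: value=269 offset=9
value=6 offset=12
value=38 offset=18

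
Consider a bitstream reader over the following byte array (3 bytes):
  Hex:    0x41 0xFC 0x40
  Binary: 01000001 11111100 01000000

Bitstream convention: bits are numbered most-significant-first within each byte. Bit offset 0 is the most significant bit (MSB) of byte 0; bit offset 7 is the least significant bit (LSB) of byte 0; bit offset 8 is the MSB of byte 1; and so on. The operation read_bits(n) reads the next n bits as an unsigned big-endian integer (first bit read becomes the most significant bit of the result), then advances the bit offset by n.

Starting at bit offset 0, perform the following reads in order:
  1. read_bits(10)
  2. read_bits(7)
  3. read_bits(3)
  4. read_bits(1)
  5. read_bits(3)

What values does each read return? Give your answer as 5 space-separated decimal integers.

Answer: 263 120 4 0 0

Derivation:
Read 1: bits[0:10] width=10 -> value=263 (bin 0100000111); offset now 10 = byte 1 bit 2; 14 bits remain
Read 2: bits[10:17] width=7 -> value=120 (bin 1111000); offset now 17 = byte 2 bit 1; 7 bits remain
Read 3: bits[17:20] width=3 -> value=4 (bin 100); offset now 20 = byte 2 bit 4; 4 bits remain
Read 4: bits[20:21] width=1 -> value=0 (bin 0); offset now 21 = byte 2 bit 5; 3 bits remain
Read 5: bits[21:24] width=3 -> value=0 (bin 000); offset now 24 = byte 3 bit 0; 0 bits remain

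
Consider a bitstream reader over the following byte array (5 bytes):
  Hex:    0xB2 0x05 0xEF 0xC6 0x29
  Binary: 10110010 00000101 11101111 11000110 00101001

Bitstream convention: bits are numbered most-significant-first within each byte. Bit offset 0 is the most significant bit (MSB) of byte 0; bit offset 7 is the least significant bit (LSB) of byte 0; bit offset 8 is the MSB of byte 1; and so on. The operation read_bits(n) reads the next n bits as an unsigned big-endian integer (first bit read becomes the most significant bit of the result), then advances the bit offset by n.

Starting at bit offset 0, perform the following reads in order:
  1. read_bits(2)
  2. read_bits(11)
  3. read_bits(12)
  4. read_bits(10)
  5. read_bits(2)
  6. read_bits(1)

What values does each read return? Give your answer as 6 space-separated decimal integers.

Answer: 2 1600 3039 561 1 0

Derivation:
Read 1: bits[0:2] width=2 -> value=2 (bin 10); offset now 2 = byte 0 bit 2; 38 bits remain
Read 2: bits[2:13] width=11 -> value=1600 (bin 11001000000); offset now 13 = byte 1 bit 5; 27 bits remain
Read 3: bits[13:25] width=12 -> value=3039 (bin 101111011111); offset now 25 = byte 3 bit 1; 15 bits remain
Read 4: bits[25:35] width=10 -> value=561 (bin 1000110001); offset now 35 = byte 4 bit 3; 5 bits remain
Read 5: bits[35:37] width=2 -> value=1 (bin 01); offset now 37 = byte 4 bit 5; 3 bits remain
Read 6: bits[37:38] width=1 -> value=0 (bin 0); offset now 38 = byte 4 bit 6; 2 bits remain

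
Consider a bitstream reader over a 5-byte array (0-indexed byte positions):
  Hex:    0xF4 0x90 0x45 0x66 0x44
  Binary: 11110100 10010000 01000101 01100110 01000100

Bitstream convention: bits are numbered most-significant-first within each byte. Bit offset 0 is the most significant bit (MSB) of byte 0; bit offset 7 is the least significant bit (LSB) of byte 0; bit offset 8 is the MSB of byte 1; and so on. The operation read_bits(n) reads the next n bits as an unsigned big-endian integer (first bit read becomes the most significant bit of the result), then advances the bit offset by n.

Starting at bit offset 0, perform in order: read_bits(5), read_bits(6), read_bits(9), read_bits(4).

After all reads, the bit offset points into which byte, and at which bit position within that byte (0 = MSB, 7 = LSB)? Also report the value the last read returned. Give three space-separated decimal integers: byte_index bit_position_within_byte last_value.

Read 1: bits[0:5] width=5 -> value=30 (bin 11110); offset now 5 = byte 0 bit 5; 35 bits remain
Read 2: bits[5:11] width=6 -> value=36 (bin 100100); offset now 11 = byte 1 bit 3; 29 bits remain
Read 3: bits[11:20] width=9 -> value=260 (bin 100000100); offset now 20 = byte 2 bit 4; 20 bits remain
Read 4: bits[20:24] width=4 -> value=5 (bin 0101); offset now 24 = byte 3 bit 0; 16 bits remain

Answer: 3 0 5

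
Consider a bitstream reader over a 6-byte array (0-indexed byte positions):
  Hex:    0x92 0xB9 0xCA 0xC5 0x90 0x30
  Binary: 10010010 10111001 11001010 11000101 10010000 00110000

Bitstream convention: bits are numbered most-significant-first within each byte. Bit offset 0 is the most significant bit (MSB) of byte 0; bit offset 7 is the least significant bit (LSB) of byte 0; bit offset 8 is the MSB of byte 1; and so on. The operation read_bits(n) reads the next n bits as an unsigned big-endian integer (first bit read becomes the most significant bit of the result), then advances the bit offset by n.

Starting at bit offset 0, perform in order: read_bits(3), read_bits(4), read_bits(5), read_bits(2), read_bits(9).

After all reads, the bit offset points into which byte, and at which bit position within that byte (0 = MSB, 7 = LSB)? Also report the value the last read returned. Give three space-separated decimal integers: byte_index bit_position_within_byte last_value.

Read 1: bits[0:3] width=3 -> value=4 (bin 100); offset now 3 = byte 0 bit 3; 45 bits remain
Read 2: bits[3:7] width=4 -> value=9 (bin 1001); offset now 7 = byte 0 bit 7; 41 bits remain
Read 3: bits[7:12] width=5 -> value=11 (bin 01011); offset now 12 = byte 1 bit 4; 36 bits remain
Read 4: bits[12:14] width=2 -> value=2 (bin 10); offset now 14 = byte 1 bit 6; 34 bits remain
Read 5: bits[14:23] width=9 -> value=229 (bin 011100101); offset now 23 = byte 2 bit 7; 25 bits remain

Answer: 2 7 229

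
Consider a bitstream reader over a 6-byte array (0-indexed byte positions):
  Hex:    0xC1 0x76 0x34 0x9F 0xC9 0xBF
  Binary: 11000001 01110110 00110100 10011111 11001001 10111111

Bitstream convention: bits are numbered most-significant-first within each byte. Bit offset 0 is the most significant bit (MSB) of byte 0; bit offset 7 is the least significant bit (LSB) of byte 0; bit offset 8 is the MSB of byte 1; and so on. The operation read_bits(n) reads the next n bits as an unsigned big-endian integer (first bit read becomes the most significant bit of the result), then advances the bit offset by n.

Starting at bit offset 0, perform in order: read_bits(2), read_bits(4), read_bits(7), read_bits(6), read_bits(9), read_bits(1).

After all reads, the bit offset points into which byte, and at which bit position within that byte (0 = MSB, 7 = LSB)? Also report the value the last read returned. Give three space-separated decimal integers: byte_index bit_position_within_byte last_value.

Answer: 3 5 1

Derivation:
Read 1: bits[0:2] width=2 -> value=3 (bin 11); offset now 2 = byte 0 bit 2; 46 bits remain
Read 2: bits[2:6] width=4 -> value=0 (bin 0000); offset now 6 = byte 0 bit 6; 42 bits remain
Read 3: bits[6:13] width=7 -> value=46 (bin 0101110); offset now 13 = byte 1 bit 5; 35 bits remain
Read 4: bits[13:19] width=6 -> value=49 (bin 110001); offset now 19 = byte 2 bit 3; 29 bits remain
Read 5: bits[19:28] width=9 -> value=329 (bin 101001001); offset now 28 = byte 3 bit 4; 20 bits remain
Read 6: bits[28:29] width=1 -> value=1 (bin 1); offset now 29 = byte 3 bit 5; 19 bits remain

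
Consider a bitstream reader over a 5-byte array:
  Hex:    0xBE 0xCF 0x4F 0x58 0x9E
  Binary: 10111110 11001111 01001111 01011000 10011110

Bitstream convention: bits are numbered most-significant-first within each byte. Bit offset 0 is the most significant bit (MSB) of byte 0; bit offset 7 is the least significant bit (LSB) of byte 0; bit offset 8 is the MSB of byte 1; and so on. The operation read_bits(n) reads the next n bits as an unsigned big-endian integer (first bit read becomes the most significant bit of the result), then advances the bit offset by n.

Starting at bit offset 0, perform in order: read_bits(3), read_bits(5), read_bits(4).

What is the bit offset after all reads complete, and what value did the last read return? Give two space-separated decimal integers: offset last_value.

Answer: 12 12

Derivation:
Read 1: bits[0:3] width=3 -> value=5 (bin 101); offset now 3 = byte 0 bit 3; 37 bits remain
Read 2: bits[3:8] width=5 -> value=30 (bin 11110); offset now 8 = byte 1 bit 0; 32 bits remain
Read 3: bits[8:12] width=4 -> value=12 (bin 1100); offset now 12 = byte 1 bit 4; 28 bits remain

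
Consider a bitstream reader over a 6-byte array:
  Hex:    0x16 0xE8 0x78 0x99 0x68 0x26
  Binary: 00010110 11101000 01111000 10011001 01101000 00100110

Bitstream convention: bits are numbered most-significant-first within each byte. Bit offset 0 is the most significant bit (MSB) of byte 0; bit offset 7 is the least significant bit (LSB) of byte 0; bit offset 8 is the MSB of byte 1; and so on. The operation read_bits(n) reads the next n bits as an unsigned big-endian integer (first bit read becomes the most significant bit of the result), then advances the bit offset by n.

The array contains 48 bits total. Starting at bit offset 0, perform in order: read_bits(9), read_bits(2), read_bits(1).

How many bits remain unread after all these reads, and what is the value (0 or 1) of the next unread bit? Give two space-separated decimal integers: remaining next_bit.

Read 1: bits[0:9] width=9 -> value=45 (bin 000101101); offset now 9 = byte 1 bit 1; 39 bits remain
Read 2: bits[9:11] width=2 -> value=3 (bin 11); offset now 11 = byte 1 bit 3; 37 bits remain
Read 3: bits[11:12] width=1 -> value=0 (bin 0); offset now 12 = byte 1 bit 4; 36 bits remain

Answer: 36 1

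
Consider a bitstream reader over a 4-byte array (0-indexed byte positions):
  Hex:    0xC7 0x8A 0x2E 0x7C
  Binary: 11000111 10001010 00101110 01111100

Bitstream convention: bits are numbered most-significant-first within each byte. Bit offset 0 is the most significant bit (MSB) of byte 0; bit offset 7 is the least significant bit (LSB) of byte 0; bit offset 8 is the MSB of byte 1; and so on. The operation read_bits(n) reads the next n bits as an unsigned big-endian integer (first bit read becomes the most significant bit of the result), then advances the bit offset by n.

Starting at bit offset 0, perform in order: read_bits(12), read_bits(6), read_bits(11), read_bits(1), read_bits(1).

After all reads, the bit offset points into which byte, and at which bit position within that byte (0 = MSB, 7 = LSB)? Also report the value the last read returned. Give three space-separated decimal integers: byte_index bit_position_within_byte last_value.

Answer: 3 7 0

Derivation:
Read 1: bits[0:12] width=12 -> value=3192 (bin 110001111000); offset now 12 = byte 1 bit 4; 20 bits remain
Read 2: bits[12:18] width=6 -> value=40 (bin 101000); offset now 18 = byte 2 bit 2; 14 bits remain
Read 3: bits[18:29] width=11 -> value=1487 (bin 10111001111); offset now 29 = byte 3 bit 5; 3 bits remain
Read 4: bits[29:30] width=1 -> value=1 (bin 1); offset now 30 = byte 3 bit 6; 2 bits remain
Read 5: bits[30:31] width=1 -> value=0 (bin 0); offset now 31 = byte 3 bit 7; 1 bits remain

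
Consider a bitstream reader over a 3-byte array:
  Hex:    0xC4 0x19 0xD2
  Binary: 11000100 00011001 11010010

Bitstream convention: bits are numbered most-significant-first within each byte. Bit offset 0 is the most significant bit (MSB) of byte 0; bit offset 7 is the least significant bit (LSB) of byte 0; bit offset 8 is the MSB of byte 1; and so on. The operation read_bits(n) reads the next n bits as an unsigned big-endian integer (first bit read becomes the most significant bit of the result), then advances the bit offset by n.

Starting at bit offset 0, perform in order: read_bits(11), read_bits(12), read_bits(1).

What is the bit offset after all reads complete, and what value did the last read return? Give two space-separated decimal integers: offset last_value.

Answer: 24 0

Derivation:
Read 1: bits[0:11] width=11 -> value=1568 (bin 11000100000); offset now 11 = byte 1 bit 3; 13 bits remain
Read 2: bits[11:23] width=12 -> value=3305 (bin 110011101001); offset now 23 = byte 2 bit 7; 1 bits remain
Read 3: bits[23:24] width=1 -> value=0 (bin 0); offset now 24 = byte 3 bit 0; 0 bits remain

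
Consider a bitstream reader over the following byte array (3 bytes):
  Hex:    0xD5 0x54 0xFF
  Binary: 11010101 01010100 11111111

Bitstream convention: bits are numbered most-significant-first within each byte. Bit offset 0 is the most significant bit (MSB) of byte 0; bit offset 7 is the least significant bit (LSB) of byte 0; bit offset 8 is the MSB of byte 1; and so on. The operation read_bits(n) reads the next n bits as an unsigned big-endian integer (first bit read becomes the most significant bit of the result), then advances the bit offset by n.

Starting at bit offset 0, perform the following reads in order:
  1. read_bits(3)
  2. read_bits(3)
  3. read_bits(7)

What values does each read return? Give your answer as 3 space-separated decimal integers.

Answer: 6 5 42

Derivation:
Read 1: bits[0:3] width=3 -> value=6 (bin 110); offset now 3 = byte 0 bit 3; 21 bits remain
Read 2: bits[3:6] width=3 -> value=5 (bin 101); offset now 6 = byte 0 bit 6; 18 bits remain
Read 3: bits[6:13] width=7 -> value=42 (bin 0101010); offset now 13 = byte 1 bit 5; 11 bits remain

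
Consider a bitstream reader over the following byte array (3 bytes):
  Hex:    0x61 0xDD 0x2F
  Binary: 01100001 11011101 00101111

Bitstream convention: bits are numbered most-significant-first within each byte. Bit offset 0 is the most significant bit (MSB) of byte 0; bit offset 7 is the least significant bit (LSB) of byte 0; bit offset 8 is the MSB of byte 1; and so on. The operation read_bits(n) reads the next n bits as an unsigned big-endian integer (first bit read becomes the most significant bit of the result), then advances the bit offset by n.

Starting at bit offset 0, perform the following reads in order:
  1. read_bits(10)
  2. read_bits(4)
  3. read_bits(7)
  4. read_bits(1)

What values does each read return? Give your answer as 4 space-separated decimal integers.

Answer: 391 7 37 1

Derivation:
Read 1: bits[0:10] width=10 -> value=391 (bin 0110000111); offset now 10 = byte 1 bit 2; 14 bits remain
Read 2: bits[10:14] width=4 -> value=7 (bin 0111); offset now 14 = byte 1 bit 6; 10 bits remain
Read 3: bits[14:21] width=7 -> value=37 (bin 0100101); offset now 21 = byte 2 bit 5; 3 bits remain
Read 4: bits[21:22] width=1 -> value=1 (bin 1); offset now 22 = byte 2 bit 6; 2 bits remain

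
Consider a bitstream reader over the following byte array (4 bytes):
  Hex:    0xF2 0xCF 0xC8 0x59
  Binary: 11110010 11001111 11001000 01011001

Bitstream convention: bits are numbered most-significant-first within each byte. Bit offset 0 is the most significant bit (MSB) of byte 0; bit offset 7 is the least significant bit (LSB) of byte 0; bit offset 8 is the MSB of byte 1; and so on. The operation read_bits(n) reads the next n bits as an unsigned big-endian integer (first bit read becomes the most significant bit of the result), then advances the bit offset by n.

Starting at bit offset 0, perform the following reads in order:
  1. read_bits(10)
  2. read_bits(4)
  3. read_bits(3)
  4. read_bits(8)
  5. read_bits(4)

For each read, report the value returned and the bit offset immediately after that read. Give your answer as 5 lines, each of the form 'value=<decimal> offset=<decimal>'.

Answer: value=971 offset=10
value=3 offset=14
value=7 offset=17
value=144 offset=25
value=11 offset=29

Derivation:
Read 1: bits[0:10] width=10 -> value=971 (bin 1111001011); offset now 10 = byte 1 bit 2; 22 bits remain
Read 2: bits[10:14] width=4 -> value=3 (bin 0011); offset now 14 = byte 1 bit 6; 18 bits remain
Read 3: bits[14:17] width=3 -> value=7 (bin 111); offset now 17 = byte 2 bit 1; 15 bits remain
Read 4: bits[17:25] width=8 -> value=144 (bin 10010000); offset now 25 = byte 3 bit 1; 7 bits remain
Read 5: bits[25:29] width=4 -> value=11 (bin 1011); offset now 29 = byte 3 bit 5; 3 bits remain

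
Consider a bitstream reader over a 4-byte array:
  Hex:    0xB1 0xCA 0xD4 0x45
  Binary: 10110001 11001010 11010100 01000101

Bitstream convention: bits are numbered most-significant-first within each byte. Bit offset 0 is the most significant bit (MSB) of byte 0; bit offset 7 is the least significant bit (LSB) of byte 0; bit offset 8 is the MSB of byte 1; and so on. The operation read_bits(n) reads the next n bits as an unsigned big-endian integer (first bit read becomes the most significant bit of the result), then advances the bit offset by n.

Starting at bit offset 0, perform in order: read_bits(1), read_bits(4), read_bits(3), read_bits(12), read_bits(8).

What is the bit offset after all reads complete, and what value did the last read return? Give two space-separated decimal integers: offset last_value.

Read 1: bits[0:1] width=1 -> value=1 (bin 1); offset now 1 = byte 0 bit 1; 31 bits remain
Read 2: bits[1:5] width=4 -> value=6 (bin 0110); offset now 5 = byte 0 bit 5; 27 bits remain
Read 3: bits[5:8] width=3 -> value=1 (bin 001); offset now 8 = byte 1 bit 0; 24 bits remain
Read 4: bits[8:20] width=12 -> value=3245 (bin 110010101101); offset now 20 = byte 2 bit 4; 12 bits remain
Read 5: bits[20:28] width=8 -> value=68 (bin 01000100); offset now 28 = byte 3 bit 4; 4 bits remain

Answer: 28 68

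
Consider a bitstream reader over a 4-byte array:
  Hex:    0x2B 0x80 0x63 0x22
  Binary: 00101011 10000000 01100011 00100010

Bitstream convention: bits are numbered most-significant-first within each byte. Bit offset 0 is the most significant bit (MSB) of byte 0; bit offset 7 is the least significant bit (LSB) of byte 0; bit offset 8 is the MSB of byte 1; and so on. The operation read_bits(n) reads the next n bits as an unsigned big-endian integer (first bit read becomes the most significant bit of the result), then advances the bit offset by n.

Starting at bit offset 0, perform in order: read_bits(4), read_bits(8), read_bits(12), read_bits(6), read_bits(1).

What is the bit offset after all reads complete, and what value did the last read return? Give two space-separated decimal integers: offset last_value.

Answer: 31 1

Derivation:
Read 1: bits[0:4] width=4 -> value=2 (bin 0010); offset now 4 = byte 0 bit 4; 28 bits remain
Read 2: bits[4:12] width=8 -> value=184 (bin 10111000); offset now 12 = byte 1 bit 4; 20 bits remain
Read 3: bits[12:24] width=12 -> value=99 (bin 000001100011); offset now 24 = byte 3 bit 0; 8 bits remain
Read 4: bits[24:30] width=6 -> value=8 (bin 001000); offset now 30 = byte 3 bit 6; 2 bits remain
Read 5: bits[30:31] width=1 -> value=1 (bin 1); offset now 31 = byte 3 bit 7; 1 bits remain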